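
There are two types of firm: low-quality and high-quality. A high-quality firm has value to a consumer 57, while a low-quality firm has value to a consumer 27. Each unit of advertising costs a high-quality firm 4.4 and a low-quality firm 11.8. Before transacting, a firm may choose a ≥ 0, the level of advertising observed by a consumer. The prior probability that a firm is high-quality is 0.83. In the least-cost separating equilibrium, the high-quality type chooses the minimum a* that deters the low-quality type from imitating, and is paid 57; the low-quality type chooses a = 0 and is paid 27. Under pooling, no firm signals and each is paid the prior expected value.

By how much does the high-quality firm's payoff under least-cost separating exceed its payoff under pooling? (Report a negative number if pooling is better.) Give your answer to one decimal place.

Least-cost separating signal: a* solves 27 = 57 − 11.8·a*, so a* = (57 − 27)/11.8 ≈ 2.5424.
High-quality type's separating payoff: 57 − 4.4 × a* = 57 − 4.4 × (57 − 27)/11.8 = 57 − 132/11.8 ≈ 45.814.
Pooling payoff: 0.83 × 57 + 0.17 × 27 = 51.9.
Difference: 45.814 − 51.9 = -6.086, i.e. -6.1 to one decimal place.
The high-quality type would prefer the pooling outcome.

-6.1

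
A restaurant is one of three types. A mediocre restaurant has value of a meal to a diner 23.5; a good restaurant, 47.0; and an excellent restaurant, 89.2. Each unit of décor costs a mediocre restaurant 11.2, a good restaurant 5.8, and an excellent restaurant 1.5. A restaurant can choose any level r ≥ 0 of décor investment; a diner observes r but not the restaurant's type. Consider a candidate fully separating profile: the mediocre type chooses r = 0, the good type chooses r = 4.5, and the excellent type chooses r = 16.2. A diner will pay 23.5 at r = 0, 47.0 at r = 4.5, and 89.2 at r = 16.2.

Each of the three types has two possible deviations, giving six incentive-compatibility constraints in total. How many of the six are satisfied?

Mediocre (own payoff 23.5): to r=4.5 gives 47.0 − 11.2×4.5 = -3.4 → no gain ✓; to r=16.2 gives 89.2 − 11.2×16.2 = -92.24 → no gain ✓.
Excellent (own payoff 89.2 − 1.5×16.2 = 64.9): to r=0 gives 23.5 → no gain ✓; to r=4.5 gives 47.0 − 1.5×4.5 = 40.25 → no gain ✓.
Good (own payoff 47.0 − 5.8×4.5 = 20.9): to r=0 gives 23.5 → profitable ✗; to r=16.2 gives 89.2 − 5.8×16.2 = -4.76 → no gain ✓.
5 of the 6 constraints hold; not an equilibrium.

5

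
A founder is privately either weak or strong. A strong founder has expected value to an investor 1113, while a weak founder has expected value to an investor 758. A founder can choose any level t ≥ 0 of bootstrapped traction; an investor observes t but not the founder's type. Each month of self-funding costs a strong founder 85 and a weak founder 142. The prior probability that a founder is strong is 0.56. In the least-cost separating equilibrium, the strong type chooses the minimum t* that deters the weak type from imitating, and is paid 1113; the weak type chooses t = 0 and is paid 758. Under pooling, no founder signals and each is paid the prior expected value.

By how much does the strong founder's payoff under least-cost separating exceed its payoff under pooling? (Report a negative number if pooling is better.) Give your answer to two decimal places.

-56.30

Least-cost separating signal: t* solves 758 = 1113 − 142·t*, so t* = (1113 − 758)/142 = 2.5.
Strong type's separating payoff: 1113 − 85 × t* = 1113 − 85 × (1113 − 758)/142 = 1113 − 30175/142 = 900.5.
Pooling payoff: 0.56 × 1113 + 0.44 × 758 = 956.8.
Difference: 900.5 − 956.8 = -56.30.
The strong type would prefer the pooling outcome.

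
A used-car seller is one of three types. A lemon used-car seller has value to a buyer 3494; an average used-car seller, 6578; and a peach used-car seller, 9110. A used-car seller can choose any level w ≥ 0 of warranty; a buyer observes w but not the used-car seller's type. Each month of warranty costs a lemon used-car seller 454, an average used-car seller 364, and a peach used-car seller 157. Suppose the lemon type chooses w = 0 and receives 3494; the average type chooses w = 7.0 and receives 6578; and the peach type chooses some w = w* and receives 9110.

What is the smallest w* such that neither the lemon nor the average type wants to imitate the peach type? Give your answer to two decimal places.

13.96

Lemon type (on-path payoff 3494) won't mimic when 3494 ≥ 9110 − 454·w*, i.e. w* ≥ 12.37.
Average type (on-path payoff 6578 − 364×7.0 = 4030) won't mimic when 4030 ≥ 9110 − 364·w*, i.e. w* ≥ 13.96.
Both must hold, so w* = max(12.37, 13.96) = 13.96. The average type's constraint binds.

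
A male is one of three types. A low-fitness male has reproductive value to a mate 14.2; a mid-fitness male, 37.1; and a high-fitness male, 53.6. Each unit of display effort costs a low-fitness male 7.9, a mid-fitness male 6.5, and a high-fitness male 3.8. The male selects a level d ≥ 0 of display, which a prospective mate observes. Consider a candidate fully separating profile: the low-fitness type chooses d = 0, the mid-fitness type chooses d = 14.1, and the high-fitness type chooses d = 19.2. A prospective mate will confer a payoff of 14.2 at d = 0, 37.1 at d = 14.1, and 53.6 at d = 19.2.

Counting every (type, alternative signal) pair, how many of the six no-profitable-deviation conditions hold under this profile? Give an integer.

3

Low-fitness (own payoff 14.2): to d=14.1 gives 37.1 − 7.9×14.1 = -74.29 → no gain ✓; to d=19.2 gives 53.6 − 7.9×19.2 = -98.08 → no gain ✓.
High-fitness (own payoff 53.6 − 3.8×19.2 = -19.36): to d=0 gives 14.2 → profitable ✗; to d=14.1 gives 37.1 − 3.8×14.1 = -16.48 → profitable ✗.
Mid-fitness (own payoff 37.1 − 6.5×14.1 = -54.55): to d=0 gives 14.2 → profitable ✗; to d=19.2 gives 53.6 − 6.5×19.2 = -71.2 → no gain ✓.
3 of the 6 constraints hold; not an equilibrium.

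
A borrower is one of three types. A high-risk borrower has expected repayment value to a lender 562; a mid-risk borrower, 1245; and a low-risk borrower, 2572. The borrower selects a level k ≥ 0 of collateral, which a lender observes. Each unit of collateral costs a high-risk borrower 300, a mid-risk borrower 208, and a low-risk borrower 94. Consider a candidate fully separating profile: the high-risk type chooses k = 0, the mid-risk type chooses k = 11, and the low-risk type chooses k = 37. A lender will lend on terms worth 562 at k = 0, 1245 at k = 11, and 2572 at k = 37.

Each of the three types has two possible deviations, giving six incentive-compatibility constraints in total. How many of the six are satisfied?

3

Low-risk (own payoff 2572 − 94×37 = -906): to k=0 gives 562 → profitable ✗; to k=11 gives 1245 − 94×11 = 211 → profitable ✗.
High-risk (own payoff 562): to k=11 gives 1245 − 300×11 = -2055 → no gain ✓; to k=37 gives 2572 − 300×37 = -8528 → no gain ✓.
Mid-risk (own payoff 1245 − 208×11 = -1043): to k=0 gives 562 → profitable ✗; to k=37 gives 2572 − 208×37 = -5124 → no gain ✓.
3 of the 6 constraints hold; not an equilibrium.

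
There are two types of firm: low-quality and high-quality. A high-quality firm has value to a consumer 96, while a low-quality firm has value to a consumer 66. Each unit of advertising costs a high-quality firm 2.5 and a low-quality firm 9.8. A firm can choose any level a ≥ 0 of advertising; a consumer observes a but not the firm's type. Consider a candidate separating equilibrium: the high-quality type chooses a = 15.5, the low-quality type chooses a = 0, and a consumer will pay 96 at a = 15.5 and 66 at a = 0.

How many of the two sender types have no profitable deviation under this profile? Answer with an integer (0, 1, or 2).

1

High-quality type: signal → 96 − 2.5 × 15.5 = 57.25; deviate to 0 → 66. IC fails (57.25 < 66).
Low-quality type: stay at 0 → 66; mimic → 96 − 9.8 × 15.5 = -55.9. IC holds (66 ≥ -55.9).
1 of 2 constraints hold, so this profile is not an equilibrium.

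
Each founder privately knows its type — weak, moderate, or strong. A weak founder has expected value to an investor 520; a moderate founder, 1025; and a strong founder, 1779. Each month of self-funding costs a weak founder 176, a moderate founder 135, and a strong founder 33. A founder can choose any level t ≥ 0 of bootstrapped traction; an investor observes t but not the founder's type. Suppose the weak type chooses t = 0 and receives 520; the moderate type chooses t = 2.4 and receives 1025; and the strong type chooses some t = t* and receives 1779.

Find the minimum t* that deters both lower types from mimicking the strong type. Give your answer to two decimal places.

7.99

Moderate type (on-path payoff 1025 − 135×2.4 = 701) won't mimic when 701 ≥ 1779 − 135·t*, i.e. t* ≥ 7.99.
Weak type (on-path payoff 520) won't mimic when 520 ≥ 1779 − 176·t*, i.e. t* ≥ 7.15.
Both must hold, so t* = max(7.15, 7.99) = 7.99. The moderate type's constraint binds.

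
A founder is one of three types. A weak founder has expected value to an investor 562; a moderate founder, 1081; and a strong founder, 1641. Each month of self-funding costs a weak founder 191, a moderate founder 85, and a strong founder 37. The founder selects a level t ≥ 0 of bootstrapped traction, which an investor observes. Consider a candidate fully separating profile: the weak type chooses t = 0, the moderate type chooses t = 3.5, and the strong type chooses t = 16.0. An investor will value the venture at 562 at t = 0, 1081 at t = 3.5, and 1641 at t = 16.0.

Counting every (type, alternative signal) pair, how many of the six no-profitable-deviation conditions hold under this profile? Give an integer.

6

Weak (own payoff 562): to t=3.5 gives 1081 − 191×3.5 = 412.5 → no gain ✓; to t=16.0 gives 1641 − 191×16.0 = -1415 → no gain ✓.
Moderate (own payoff 1081 − 85×3.5 = 783.5): to t=0 gives 562 → no gain ✓; to t=16.0 gives 1641 − 85×16.0 = 281 → no gain ✓.
Strong (own payoff 1641 − 37×16.0 = 1049): to t=0 gives 562 → no gain ✓; to t=3.5 gives 1081 − 37×3.5 = 951.5 → no gain ✓.
6 of the 6 constraints hold; this profile is a separating equilibrium.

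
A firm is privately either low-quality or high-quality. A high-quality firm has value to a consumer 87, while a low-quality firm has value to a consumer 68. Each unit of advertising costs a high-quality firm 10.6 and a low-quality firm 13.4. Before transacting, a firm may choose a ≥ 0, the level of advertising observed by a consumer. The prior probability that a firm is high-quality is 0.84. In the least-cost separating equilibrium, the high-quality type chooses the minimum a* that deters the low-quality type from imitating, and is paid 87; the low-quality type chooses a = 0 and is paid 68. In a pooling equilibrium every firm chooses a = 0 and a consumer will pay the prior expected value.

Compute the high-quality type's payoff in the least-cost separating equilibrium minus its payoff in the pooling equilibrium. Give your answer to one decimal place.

-12.0

Least-cost separating signal: a* solves 68 = 87 − 13.4·a*, so a* = (87 − 68)/13.4 ≈ 1.4179.
High-quality type's separating payoff: 87 − 10.6 × a* = 87 − 10.6 × (87 − 68)/13.4 = 87 − 201.4/13.4 ≈ 71.970.
Pooling payoff: 0.84 × 87 + 0.16 × 68 = 83.96.
Difference: 71.970 − 83.96 = -11.99, i.e. -12.0 to one decimal place.
The high-quality type would prefer the pooling outcome.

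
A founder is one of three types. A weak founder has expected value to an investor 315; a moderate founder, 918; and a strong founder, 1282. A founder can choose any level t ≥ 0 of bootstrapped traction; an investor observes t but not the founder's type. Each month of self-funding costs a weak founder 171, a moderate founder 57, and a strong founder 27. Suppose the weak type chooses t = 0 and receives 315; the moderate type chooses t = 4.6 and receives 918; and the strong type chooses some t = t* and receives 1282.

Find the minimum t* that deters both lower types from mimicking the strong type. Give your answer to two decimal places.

10.99

Moderate type (on-path payoff 918 − 57×4.6 = 655.8) won't mimic when 655.8 ≥ 1282 − 57·t*, i.e. t* ≥ 10.99.
Weak type (on-path payoff 315) won't mimic when 315 ≥ 1282 − 171·t*, i.e. t* ≥ 5.65.
Both must hold, so t* = max(5.65, 10.99) = 10.99. The moderate type's constraint binds.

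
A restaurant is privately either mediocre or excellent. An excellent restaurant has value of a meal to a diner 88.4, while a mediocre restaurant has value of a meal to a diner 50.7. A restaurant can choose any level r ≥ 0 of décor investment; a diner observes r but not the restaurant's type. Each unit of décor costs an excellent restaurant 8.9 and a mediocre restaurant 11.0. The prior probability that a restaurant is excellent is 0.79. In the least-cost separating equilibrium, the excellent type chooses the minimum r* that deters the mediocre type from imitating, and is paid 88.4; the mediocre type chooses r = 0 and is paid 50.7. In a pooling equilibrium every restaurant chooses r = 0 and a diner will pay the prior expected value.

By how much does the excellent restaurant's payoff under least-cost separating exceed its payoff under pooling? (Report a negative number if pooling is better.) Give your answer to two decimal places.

-22.59

Least-cost separating signal: r* solves 50.7 = 88.4 − 11.0·r*, so r* = (88.4 − 50.7)/11.0 ≈ 3.4273.
Excellent type's separating payoff: 88.4 − 8.9 × r* = 88.4 − 8.9 × (88.4 − 50.7)/11.0 = 88.4 − 335.53/11.0 ≈ 57.8973.
Pooling payoff: 0.79 × 88.4 + 0.21 × 50.7 = 80.483.
Difference: 57.8973 − 80.483 = -22.5857, i.e. -22.59 to two decimal places.
The excellent type would prefer the pooling outcome.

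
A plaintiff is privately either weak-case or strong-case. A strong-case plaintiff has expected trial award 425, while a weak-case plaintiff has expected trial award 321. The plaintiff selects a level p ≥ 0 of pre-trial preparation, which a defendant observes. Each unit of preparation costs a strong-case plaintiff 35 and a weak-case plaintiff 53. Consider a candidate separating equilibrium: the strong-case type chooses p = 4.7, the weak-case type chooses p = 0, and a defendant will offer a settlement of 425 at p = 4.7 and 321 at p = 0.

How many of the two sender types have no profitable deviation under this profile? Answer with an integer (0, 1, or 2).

1

Strong-case type: signal → 425 − 35 × 4.7 = 260.5; deviate to 0 → 321. IC fails (260.5 < 321).
Weak-case type: stay at 0 → 321; mimic → 425 − 53 × 4.7 = 175.9. IC holds (321 ≥ 175.9).
1 of 2 constraints hold, so this profile is not an equilibrium.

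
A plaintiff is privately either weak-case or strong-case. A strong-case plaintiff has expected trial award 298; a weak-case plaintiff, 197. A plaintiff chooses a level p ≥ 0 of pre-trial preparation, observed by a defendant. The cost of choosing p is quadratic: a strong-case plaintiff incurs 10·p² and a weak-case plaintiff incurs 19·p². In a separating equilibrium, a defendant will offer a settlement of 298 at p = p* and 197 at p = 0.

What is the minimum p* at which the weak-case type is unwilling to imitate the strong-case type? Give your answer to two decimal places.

2.31

The weak-case type at p = 0 receives 197; imitating at p* yields 298 − 19·p*².
Indifference: 197 = 298 − 19·p*², so p*² = (298 − 197) / 19 ≈ 5.3158.
p* = √5.3158 ≈ 2.31.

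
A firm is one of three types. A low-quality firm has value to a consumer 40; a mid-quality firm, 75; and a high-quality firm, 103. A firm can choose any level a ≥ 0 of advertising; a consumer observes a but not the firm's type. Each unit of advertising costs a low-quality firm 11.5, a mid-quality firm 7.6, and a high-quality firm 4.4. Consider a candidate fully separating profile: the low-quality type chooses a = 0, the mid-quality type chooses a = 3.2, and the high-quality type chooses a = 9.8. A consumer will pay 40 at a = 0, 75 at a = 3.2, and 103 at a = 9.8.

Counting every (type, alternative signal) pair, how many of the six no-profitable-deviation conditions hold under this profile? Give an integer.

5

Mid-quality (own payoff 75 − 7.6×3.2 = 50.68): to a=0 gives 40 → no gain ✓; to a=9.8 gives 103 − 7.6×9.8 = 28.52 → no gain ✓.
Low-quality (own payoff 40): to a=3.2 gives 75 − 11.5×3.2 = 38.2 → no gain ✓; to a=9.8 gives 103 − 11.5×9.8 = -9.7 → no gain ✓.
High-quality (own payoff 103 − 4.4×9.8 = 59.88): to a=0 gives 40 → no gain ✓; to a=3.2 gives 75 − 4.4×3.2 = 60.92 → profitable ✗.
5 of the 6 constraints hold; not an equilibrium.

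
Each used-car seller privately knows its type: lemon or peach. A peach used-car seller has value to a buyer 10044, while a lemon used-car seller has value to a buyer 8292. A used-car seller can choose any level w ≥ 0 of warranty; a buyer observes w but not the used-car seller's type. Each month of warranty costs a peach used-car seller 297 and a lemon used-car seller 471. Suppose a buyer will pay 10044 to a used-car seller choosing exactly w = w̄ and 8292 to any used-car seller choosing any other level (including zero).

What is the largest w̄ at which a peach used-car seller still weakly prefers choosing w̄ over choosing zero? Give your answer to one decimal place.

5.9

Choosing w̄ yields the peach type 10044 − 297·w̄; choosing zero yields 8292.
The peach type is indifferent at 10044 − 297·w̄ = 8292, i.e. w̄ = (10044 − 8292) / 297 ≈ 5.9.
For any w̄ above 5.9 the peach type would rather pool at zero, so separation collapses.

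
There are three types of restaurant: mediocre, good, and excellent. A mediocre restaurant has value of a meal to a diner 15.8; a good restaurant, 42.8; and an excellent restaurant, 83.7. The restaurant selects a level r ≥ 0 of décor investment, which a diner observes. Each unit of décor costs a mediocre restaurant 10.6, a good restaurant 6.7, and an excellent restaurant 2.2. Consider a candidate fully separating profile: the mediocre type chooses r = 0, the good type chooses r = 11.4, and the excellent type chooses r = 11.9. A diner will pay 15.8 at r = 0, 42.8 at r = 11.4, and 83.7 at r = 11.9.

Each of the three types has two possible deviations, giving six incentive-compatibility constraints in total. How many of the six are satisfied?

Good (own payoff 42.8 − 6.7×11.4 = -33.58): to r=0 gives 15.8 → profitable ✗; to r=11.9 gives 83.7 − 6.7×11.9 = 3.97 → profitable ✗.
Mediocre (own payoff 15.8): to r=11.4 gives 42.8 − 10.6×11.4 = -78.04 → no gain ✓; to r=11.9 gives 83.7 − 10.6×11.9 = -42.44 → no gain ✓.
Excellent (own payoff 83.7 − 2.2×11.9 = 57.52): to r=0 gives 15.8 → no gain ✓; to r=11.4 gives 42.8 − 2.2×11.4 = 17.72 → no gain ✓.
4 of the 6 constraints hold; not an equilibrium.

4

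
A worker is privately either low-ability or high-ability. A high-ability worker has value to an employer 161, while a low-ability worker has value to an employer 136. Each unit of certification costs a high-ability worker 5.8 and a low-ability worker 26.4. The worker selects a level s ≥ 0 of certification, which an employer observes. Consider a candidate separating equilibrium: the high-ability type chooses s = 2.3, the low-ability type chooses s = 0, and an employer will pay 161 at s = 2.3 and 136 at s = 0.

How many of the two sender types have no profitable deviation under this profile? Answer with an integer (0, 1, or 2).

High-ability type: signal → 161 − 5.8 × 2.3 = 147.66; deviate to 0 → 136. IC holds (147.66 ≥ 136).
Low-ability type: stay at 0 → 136; mimic → 161 − 26.4 × 2.3 = 100.28. IC holds (136 ≥ 100.28).
2 of 2 constraints hold, so this is a separating equilibrium.

2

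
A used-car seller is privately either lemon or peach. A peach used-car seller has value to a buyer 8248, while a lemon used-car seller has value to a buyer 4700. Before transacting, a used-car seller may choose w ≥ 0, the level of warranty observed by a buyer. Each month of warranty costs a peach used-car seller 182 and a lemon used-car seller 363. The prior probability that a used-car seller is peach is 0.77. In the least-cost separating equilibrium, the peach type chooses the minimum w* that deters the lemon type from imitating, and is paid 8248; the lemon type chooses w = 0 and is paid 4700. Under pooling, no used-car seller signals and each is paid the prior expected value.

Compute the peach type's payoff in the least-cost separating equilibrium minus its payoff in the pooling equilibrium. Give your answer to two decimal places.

Least-cost separating signal: w* solves 4700 = 8248 − 363·w*, so w* = (8248 − 4700)/363 ≈ 9.7741.
Peach type's separating payoff: 8248 − 182 × w* = 8248 − 182 × (8248 − 4700)/363 = 8248 − 645736/363 ≈ 6469.1129.
Pooling payoff: 0.77 × 8248 + 0.23 × 4700 = 7431.96.
Difference: 6469.1129 − 7431.96 = -962.8471, i.e. -962.85 to two decimal places.
The peach type would prefer the pooling outcome.

-962.85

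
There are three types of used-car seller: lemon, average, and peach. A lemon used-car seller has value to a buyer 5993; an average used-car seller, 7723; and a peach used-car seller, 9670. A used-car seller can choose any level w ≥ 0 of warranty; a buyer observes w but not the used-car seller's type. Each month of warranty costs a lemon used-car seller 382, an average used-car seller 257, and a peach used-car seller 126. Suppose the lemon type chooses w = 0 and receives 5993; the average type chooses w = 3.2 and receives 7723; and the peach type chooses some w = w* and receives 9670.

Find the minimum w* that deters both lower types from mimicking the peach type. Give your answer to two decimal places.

10.78

Average type (on-path payoff 7723 − 257×3.2 = 6900.6) won't mimic when 6900.6 ≥ 9670 − 257·w*, i.e. w* ≥ 10.78.
Lemon type (on-path payoff 5993) won't mimic when 5993 ≥ 9670 − 382·w*, i.e. w* ≥ 9.63.
Both must hold, so w* = max(9.63, 10.78) = 10.78. The average type's constraint binds.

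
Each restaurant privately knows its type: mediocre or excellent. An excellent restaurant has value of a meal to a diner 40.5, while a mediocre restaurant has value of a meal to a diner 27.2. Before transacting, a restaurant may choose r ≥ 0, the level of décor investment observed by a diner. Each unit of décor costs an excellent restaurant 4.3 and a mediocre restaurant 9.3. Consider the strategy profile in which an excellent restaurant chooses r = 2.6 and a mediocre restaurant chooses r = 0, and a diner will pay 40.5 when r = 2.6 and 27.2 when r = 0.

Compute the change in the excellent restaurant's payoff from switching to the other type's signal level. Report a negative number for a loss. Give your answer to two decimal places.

Playing r = 2.6 the excellent restaurant receives 40.5 − 4.3 × 2.6 = 29.32.
Deviating to r = 0 yields 27.2 instead.
Gain from deviating: 27.2 − 29.32 = -2.12.
The gain is negative, so the excellent type's incentive-compatibility constraint is satisfied.

-2.12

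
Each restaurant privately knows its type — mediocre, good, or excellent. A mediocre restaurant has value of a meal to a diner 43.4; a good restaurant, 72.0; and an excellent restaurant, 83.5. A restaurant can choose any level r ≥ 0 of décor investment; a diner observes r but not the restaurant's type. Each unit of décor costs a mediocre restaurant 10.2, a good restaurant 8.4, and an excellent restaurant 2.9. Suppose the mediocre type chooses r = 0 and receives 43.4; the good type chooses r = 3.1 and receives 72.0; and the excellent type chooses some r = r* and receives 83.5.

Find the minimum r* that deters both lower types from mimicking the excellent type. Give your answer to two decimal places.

4.47

Mediocre type (on-path payoff 43.4) won't mimic when 43.4 ≥ 83.5 − 10.2·r*, i.e. r* ≥ 3.93.
Good type (on-path payoff 72.0 − 8.4×3.1 = 45.96) won't mimic when 45.96 ≥ 83.5 − 8.4·r*, i.e. r* ≥ 4.47.
Both must hold, so r* = max(3.93, 4.47) = 4.47. The good type's constraint binds.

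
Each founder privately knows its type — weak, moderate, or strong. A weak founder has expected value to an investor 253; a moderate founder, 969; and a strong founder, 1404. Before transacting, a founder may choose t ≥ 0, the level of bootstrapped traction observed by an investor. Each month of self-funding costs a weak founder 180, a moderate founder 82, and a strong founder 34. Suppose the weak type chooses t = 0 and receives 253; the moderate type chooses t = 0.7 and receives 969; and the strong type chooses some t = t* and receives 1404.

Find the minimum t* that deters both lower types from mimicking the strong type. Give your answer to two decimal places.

Weak type (on-path payoff 253) won't mimic when 253 ≥ 1404 − 180·t*, i.e. t* ≥ 6.39.
Moderate type (on-path payoff 969 − 82×0.7 = 911.6) won't mimic when 911.6 ≥ 1404 − 82·t*, i.e. t* ≥ 6.00.
Both must hold, so t* = max(6.39, 6.00) = 6.39. The weak type's constraint binds.

6.39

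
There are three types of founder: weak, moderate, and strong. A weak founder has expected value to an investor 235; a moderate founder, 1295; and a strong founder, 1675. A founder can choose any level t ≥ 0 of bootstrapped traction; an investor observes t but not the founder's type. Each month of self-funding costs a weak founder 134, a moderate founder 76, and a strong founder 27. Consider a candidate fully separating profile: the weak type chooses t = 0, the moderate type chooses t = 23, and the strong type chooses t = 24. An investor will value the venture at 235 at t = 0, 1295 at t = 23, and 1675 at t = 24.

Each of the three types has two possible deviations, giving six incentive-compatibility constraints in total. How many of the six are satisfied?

Weak (own payoff 235): to t=23 gives 1295 − 134×23 = -1787 → no gain ✓; to t=24 gives 1675 − 134×24 = -1541 → no gain ✓.
Moderate (own payoff 1295 − 76×23 = -453): to t=0 gives 235 → profitable ✗; to t=24 gives 1675 − 76×24 = -149 → profitable ✗.
Strong (own payoff 1675 − 27×24 = 1027): to t=0 gives 235 → no gain ✓; to t=23 gives 1295 − 27×23 = 674 → no gain ✓.
4 of the 6 constraints hold; not an equilibrium.

4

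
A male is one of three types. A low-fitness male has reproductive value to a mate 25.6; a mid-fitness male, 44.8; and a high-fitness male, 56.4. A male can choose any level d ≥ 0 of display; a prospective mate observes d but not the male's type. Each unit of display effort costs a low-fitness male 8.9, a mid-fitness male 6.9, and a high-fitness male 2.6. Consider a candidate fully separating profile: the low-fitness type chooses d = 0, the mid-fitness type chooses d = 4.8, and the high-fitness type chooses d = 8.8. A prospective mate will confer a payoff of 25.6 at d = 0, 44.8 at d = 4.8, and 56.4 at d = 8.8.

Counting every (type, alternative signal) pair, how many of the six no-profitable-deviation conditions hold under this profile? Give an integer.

5

Mid-fitness (own payoff 44.8 − 6.9×4.8 = 11.68): to d=0 gives 25.6 → profitable ✗; to d=8.8 gives 56.4 − 6.9×8.8 = -4.32 → no gain ✓.
Low-fitness (own payoff 25.6): to d=4.8 gives 44.8 − 8.9×4.8 = 2.08 → no gain ✓; to d=8.8 gives 56.4 − 8.9×8.8 = -21.92 → no gain ✓.
High-fitness (own payoff 56.4 − 2.6×8.8 = 33.52): to d=0 gives 25.6 → no gain ✓; to d=4.8 gives 44.8 − 2.6×4.8 = 32.32 → no gain ✓.
5 of the 6 constraints hold; not an equilibrium.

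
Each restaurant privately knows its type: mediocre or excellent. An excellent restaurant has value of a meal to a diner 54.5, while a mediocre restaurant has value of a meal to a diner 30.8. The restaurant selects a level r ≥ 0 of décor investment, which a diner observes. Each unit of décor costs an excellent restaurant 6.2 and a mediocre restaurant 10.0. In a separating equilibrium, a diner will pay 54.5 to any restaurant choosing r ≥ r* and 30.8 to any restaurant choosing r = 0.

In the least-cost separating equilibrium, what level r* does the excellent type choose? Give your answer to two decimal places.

A mediocre restaurant choosing r = 0 receives 30.8.
Imitating at r* instead would pay 54.5 at cost 10.0·r*, netting 54.5 − 10.0·r*.
Indifference: 30.8 = 54.5 − 10.0·r*, so r* = (54.5 − 30.8) / 10.0 = 2.37.
At r* the mediocre type's incentive constraint just binds; the excellent type strictly prefers r* since its per-unit cost is lower.

2.37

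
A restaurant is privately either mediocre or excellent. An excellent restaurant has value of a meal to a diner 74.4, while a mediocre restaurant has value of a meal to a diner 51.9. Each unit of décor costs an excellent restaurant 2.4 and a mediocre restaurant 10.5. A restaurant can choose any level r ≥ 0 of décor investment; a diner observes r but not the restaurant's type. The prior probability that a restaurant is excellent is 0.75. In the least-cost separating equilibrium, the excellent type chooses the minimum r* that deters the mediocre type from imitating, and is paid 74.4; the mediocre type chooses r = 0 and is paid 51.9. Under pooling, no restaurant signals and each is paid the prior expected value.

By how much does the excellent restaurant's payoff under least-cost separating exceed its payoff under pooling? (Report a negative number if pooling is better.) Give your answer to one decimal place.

Least-cost separating signal: r* solves 51.9 = 74.4 − 10.5·r*, so r* = (74.4 − 51.9)/10.5 ≈ 2.1429.
Excellent type's separating payoff: 74.4 − 2.4 × r* = 74.4 − 2.4 × (74.4 − 51.9)/10.5 = 74.4 − 54/10.5 ≈ 69.257.
Pooling payoff: 0.75 × 74.4 + 0.25 × 51.9 = 68.775.
Difference: 69.257 − 68.775 = 0.482, i.e. 0.5 to one decimal place.
The excellent type prefers to separate.

0.5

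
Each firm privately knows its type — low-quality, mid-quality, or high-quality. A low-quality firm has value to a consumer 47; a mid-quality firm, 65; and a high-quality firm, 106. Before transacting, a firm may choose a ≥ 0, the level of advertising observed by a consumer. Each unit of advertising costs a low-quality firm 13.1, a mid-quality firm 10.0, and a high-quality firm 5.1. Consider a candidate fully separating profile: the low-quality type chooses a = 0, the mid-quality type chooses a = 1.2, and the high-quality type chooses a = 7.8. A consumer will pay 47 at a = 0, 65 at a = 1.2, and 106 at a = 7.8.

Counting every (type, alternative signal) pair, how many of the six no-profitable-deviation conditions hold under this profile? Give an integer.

Mid-quality (own payoff 65 − 10.0×1.2 = 53): to a=0 gives 47 → no gain ✓; to a=7.8 gives 106 − 10.0×7.8 = 28 → no gain ✓.
High-quality (own payoff 106 − 5.1×7.8 = 66.22): to a=0 gives 47 → no gain ✓; to a=1.2 gives 65 − 5.1×1.2 = 58.88 → no gain ✓.
Low-quality (own payoff 47): to a=1.2 gives 65 − 13.1×1.2 = 49.28 → profitable ✗; to a=7.8 gives 106 − 13.1×7.8 = 3.82 → no gain ✓.
5 of the 6 constraints hold; not an equilibrium.

5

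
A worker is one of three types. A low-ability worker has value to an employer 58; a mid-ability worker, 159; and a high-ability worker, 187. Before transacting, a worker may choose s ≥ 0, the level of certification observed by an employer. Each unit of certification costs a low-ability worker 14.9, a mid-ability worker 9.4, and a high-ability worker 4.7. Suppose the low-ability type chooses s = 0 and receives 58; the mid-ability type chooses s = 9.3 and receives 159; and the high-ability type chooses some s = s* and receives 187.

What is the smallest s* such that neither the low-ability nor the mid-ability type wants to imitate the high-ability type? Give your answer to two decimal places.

12.28

Mid-ability type (on-path payoff 159 − 9.4×9.3 = 71.58) won't mimic when 71.58 ≥ 187 − 9.4·s*, i.e. s* ≥ 12.28.
Low-ability type (on-path payoff 58) won't mimic when 58 ≥ 187 − 14.9·s*, i.e. s* ≥ 8.66.
Both must hold, so s* = max(8.66, 12.28) = 12.28. The mid-ability type's constraint binds.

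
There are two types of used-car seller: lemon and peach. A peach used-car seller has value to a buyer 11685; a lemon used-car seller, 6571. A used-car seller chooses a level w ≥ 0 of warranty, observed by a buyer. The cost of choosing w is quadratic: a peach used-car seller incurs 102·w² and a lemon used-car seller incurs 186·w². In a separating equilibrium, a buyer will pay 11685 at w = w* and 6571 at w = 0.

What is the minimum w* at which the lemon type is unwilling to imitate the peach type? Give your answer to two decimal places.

The lemon type at w = 0 receives 6571; imitating at w* yields 11685 − 186·w*².
Indifference: 6571 = 11685 − 186·w*², so w*² = (11685 − 6571) / 186 ≈ 27.4946.
w* = √27.4946 ≈ 5.24.

5.24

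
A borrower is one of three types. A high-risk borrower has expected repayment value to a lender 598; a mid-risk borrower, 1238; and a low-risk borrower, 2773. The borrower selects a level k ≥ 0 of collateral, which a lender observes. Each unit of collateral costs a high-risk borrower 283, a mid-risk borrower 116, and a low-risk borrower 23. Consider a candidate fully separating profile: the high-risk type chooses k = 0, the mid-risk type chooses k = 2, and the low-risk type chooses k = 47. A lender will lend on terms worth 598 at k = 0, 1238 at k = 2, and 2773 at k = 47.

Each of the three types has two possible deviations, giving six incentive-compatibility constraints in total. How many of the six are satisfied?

5

Mid-risk (own payoff 1238 − 116×2 = 1006): to k=0 gives 598 → no gain ✓; to k=47 gives 2773 − 116×47 = -2679 → no gain ✓.
High-risk (own payoff 598): to k=2 gives 1238 − 283×2 = 672 → profitable ✗; to k=47 gives 2773 − 283×47 = -10528 → no gain ✓.
Low-risk (own payoff 2773 − 23×47 = 1692): to k=0 gives 598 → no gain ✓; to k=2 gives 1238 − 23×2 = 1192 → no gain ✓.
5 of the 6 constraints hold; not an equilibrium.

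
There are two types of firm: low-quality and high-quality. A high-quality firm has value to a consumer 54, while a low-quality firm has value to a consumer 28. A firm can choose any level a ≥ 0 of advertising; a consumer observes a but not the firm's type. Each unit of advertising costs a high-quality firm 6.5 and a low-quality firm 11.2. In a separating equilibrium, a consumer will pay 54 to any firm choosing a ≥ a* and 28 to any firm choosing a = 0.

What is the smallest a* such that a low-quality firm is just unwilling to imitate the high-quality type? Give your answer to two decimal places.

2.32

A low-quality firm choosing a = 0 receives 28.
Imitating at a* instead would pay 54 at cost 11.2·a*, netting 54 − 11.2·a*.
Indifference: 28 = 54 − 11.2·a*, so a* = (54 − 28) / 11.2 ≈ 2.32.
This is the low-quality type's binding incentive-compatibility constraint; any a ≥ 2.32 sustains separation on that side.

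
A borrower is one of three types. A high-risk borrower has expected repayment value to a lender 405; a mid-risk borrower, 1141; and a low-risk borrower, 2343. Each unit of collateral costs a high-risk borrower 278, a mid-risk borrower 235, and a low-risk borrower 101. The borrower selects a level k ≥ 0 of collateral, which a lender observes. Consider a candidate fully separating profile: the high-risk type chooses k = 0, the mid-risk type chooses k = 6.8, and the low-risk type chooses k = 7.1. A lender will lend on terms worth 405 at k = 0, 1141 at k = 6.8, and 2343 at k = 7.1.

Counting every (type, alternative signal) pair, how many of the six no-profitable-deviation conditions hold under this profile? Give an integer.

4

Low-risk (own payoff 2343 − 101×7.1 = 1625.9): to k=0 gives 405 → no gain ✓; to k=6.8 gives 1141 − 101×6.8 = 454.2 → no gain ✓.
Mid-risk (own payoff 1141 − 235×6.8 = -457): to k=0 gives 405 → profitable ✗; to k=7.1 gives 2343 − 235×7.1 = 674.5 → profitable ✗.
High-risk (own payoff 405): to k=6.8 gives 1141 − 278×6.8 = -749.4 → no gain ✓; to k=7.1 gives 2343 − 278×7.1 = 369.2 → no gain ✓.
4 of the 6 constraints hold; not an equilibrium.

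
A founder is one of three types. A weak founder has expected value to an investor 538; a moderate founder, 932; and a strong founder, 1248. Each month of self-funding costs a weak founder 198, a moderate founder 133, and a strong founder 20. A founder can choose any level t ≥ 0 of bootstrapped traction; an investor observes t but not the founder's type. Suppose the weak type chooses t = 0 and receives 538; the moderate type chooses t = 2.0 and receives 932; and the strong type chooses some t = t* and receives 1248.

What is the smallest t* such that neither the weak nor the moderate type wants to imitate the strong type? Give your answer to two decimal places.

Moderate type (on-path payoff 932 − 133×2.0 = 666) won't mimic when 666 ≥ 1248 − 133·t*, i.e. t* ≥ 4.38.
Weak type (on-path payoff 538) won't mimic when 538 ≥ 1248 − 198·t*, i.e. t* ≥ 3.59.
Both must hold, so t* = max(3.59, 4.38) = 4.38. The moderate type's constraint binds.

4.38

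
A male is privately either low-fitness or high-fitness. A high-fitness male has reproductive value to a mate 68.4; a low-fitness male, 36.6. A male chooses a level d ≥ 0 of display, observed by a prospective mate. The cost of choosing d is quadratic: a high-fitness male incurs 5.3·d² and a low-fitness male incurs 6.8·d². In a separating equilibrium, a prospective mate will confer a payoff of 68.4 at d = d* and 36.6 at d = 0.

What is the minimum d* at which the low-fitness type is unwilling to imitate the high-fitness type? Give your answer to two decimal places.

The low-fitness type at d = 0 receives 36.6; imitating at d* yields 68.4 − 6.8·d*².
Indifference: 36.6 = 68.4 − 6.8·d*², so d*² = (68.4 − 36.6) / 6.8 ≈ 4.6765.
d* = √4.6765 ≈ 2.16.

2.16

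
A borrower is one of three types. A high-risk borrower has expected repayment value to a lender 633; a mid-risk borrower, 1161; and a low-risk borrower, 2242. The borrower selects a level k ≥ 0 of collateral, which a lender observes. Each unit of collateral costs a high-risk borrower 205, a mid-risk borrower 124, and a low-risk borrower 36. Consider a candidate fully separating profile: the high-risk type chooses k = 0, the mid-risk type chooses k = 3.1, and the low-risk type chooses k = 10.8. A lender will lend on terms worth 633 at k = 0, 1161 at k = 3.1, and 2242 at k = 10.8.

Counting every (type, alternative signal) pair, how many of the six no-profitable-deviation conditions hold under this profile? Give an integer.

High-risk (own payoff 633): to k=3.1 gives 1161 − 205×3.1 = 525.5 → no gain ✓; to k=10.8 gives 2242 − 205×10.8 = 28 → no gain ✓.
Mid-risk (own payoff 1161 − 124×3.1 = 776.6): to k=0 gives 633 → no gain ✓; to k=10.8 gives 2242 − 124×10.8 = 902.8 → profitable ✗.
Low-risk (own payoff 2242 − 36×10.8 = 1853.2): to k=0 gives 633 → no gain ✓; to k=3.1 gives 1161 − 36×3.1 = 1049.4 → no gain ✓.
5 of the 6 constraints hold; not an equilibrium.

5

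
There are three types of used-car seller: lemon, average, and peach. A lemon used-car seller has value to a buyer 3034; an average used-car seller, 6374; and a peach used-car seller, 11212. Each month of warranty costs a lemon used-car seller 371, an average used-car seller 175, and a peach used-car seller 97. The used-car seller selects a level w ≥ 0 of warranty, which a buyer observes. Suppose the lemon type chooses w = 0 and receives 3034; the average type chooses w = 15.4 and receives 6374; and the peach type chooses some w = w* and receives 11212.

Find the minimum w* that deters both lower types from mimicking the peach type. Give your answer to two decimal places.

Average type (on-path payoff 6374 − 175×15.4 = 3679) won't mimic when 3679 ≥ 11212 − 175·w*, i.e. w* ≥ 43.05.
Lemon type (on-path payoff 3034) won't mimic when 3034 ≥ 11212 − 371·w*, i.e. w* ≥ 22.04.
Both must hold, so w* = max(22.04, 43.05) = 43.05. The average type's constraint binds.

43.05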